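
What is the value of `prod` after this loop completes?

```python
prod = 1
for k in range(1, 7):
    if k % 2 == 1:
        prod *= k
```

Product of odd numbers 1 to 6
`prod` takes the values: 1 → 3 → 15

Answer: 15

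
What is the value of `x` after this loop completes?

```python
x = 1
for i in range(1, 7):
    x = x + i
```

Start at 1, add 1 through 6
`x` takes the values: 1 → 2 → 4 → 7 → 11 → 16 → 22

Answer: 22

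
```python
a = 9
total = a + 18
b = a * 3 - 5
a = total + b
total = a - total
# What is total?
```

Trace:
`a = 9` → a = 9
`total = a + 18` → total = 27
`b = a * 3 - 5` → b = 22
`a = total + b` → a = 49
`total = a - total` → total = 22
So total = 22

Answer: 22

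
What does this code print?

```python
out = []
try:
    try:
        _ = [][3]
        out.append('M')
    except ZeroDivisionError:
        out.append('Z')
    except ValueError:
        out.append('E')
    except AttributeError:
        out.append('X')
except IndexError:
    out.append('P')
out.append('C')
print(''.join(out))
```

Execution trace: 'P' (outer except IndexError) → 'C' (after the try/except). Output: PC

Answer: PC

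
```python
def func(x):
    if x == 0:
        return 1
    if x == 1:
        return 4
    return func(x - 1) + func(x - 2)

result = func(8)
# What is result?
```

Build up from base cases: func(0)=1, func(1)=4, func(2)=5, func(3)=9, func(4)=14, func(5)=23, func(6)=37, ..., func(8)=97

Answer: 97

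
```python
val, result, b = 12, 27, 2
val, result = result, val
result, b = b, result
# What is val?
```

Trace:
`val, result, b = 12, 27, 2` → val = 12; result = 27; b = 2
`val, result = result, val` → val = 27; result = 12
`result, b = b, result` → result = 2; b = 12
So val = 27

Answer: 27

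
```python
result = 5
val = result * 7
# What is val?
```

Trace:
`result = 5` → result = 5
`val = result * 7` → val = 35
So val = 35

Answer: 35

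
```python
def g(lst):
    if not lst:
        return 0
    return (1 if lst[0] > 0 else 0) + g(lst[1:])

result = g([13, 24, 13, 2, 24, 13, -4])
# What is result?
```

Count of positive elements in [13, 24, 13, 2, 24, 13, -4] = 6

Answer: 6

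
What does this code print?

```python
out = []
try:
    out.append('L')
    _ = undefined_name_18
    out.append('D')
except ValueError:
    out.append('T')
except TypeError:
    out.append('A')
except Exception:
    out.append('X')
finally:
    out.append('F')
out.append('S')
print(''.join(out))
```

Execution trace: 'L' (try body) → 'X' (except Exception) → 'F' (finally) → 'S' (after the try/except). Output: LXFS

Answer: LXFS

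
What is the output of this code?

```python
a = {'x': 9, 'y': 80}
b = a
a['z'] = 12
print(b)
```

Key concept: dict aliasing.
Step by step:
`a = {'x': 9, 'y': 80}` → a = {'x': 9, 'y': 80}
`b = a` → b = {'x': 9, 'y': 80} (same object as a)
`a['z'] = 12` → a = {'x': 9, 'y': 80, 'z': 12} (same object as b); b = {'x': 9, 'y': 80, 'z': 12} (same object as a)
`print(b)` → prints {'x': 9, 'y': 80, 'z': 12}

Answer: {'x': 9, 'y': 80, 'z': 12}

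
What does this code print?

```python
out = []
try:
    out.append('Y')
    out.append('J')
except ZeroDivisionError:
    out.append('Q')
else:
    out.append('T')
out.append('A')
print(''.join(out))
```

Execution trace: 'Y' (try body) → 'J' (try body, no exception) → 'T' (else) → 'A' (after the try/except). Output: YJTA

Answer: YJTA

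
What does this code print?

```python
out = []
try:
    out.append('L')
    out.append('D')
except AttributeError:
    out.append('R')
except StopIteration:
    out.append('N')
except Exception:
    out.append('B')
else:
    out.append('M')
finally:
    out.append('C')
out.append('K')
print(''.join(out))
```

Execution trace: 'L' (try body) → 'D' (try body, no exception) → 'M' (else) → 'C' (finally) → 'K' (after the try/except). Output: LDMCK

Answer: LDMCK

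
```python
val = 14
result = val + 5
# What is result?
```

Trace:
`val = 14` → val = 14
`result = val + 5` → result = 19
So result = 19

Answer: 19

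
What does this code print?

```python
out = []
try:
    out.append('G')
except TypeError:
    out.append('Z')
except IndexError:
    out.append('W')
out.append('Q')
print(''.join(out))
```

Execution trace: 'G' (try body, no exception) → 'Q' (after the try/except). Output: GQ

Answer: GQ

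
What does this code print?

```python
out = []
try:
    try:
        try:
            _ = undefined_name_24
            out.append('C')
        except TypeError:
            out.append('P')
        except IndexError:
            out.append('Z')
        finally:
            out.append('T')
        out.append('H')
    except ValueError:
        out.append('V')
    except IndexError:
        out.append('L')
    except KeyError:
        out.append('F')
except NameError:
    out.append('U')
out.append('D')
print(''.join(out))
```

Execution trace: 'T' (inner finally) → 'U' (outer except NameError) → 'D' (after the try/except). Output: TUD

Answer: TUD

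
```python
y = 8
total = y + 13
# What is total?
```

Trace:
`y = 8` → y = 8
`total = y + 13` → total = 21
So total = 21

Answer: 21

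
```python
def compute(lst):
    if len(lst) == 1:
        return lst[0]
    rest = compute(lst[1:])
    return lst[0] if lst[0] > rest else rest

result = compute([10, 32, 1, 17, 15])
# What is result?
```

Recursive max over [10, 32, 1, 17, 15] = 32

Answer: 32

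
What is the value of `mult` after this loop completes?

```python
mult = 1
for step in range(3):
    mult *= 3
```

3^3 = 27
`mult` takes the values: 1 → 3 → 9 → 27

Answer: 27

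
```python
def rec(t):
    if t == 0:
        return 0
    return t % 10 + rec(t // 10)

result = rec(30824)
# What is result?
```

Sum of digits of 30824: 4 + 2 + 8 + 0 + 3 = 17

Answer: 17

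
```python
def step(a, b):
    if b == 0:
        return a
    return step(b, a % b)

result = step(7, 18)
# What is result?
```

step(7, 18) -> step(18, 7) -> step(7, 4) -> step(4, 3) -> step(3, 1) -> step(1, 0) -> 1

Answer: 1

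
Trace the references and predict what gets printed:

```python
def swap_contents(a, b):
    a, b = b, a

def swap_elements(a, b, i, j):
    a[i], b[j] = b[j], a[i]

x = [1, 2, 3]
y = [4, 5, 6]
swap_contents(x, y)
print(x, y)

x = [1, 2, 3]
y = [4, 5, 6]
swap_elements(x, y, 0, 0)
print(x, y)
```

Key concept: parameter rebinding vs mutation.
Step by step:
`x = [1, 2, 3]` → x = [1, 2, 3]
`y = [4, 5, 6]` → y = [4, 5, 6]
`swap_contents(x, y)` → no visible change to tracked variables
`print(x, y)` → prints [1, 2, 3] [4, 5, 6]
`x = [1, 2, 3]` → x = [1, 2, 3]
`y = [4, 5, 6]` → y = [4, 5, 6]
`swap_elements(x, y, 0, 0)` → x = [4, 2, 3]; y = [1, 5, 6]
`print(x, y)` → prints [4, 2, 3] [1, 5, 6]

Answer:
[1, 2, 3] [4, 5, 6]
[4, 2, 3] [1, 5, 6]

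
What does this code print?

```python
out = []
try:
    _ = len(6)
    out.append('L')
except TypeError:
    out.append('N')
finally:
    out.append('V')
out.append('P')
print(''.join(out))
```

Execution trace: 'N' (except TypeError) → 'V' (finally) → 'P' (after the try/except). Output: NVP

Answer: NVP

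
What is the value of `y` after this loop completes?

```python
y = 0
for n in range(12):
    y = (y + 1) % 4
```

Increment mod 4, 12 times = 0
`y` takes the values: 0 → 1 → 2 → 3 → 0 → 1 → 2 → 3 → 0 → 1 → 2 → 3 → 0

Answer: 0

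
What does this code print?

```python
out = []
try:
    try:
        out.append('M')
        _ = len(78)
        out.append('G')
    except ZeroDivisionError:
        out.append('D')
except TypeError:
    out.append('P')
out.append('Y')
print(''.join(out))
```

Execution trace: 'M' (try body) → 'P' (outer except TypeError) → 'Y' (after the try/except). Output: MPY

Answer: MPY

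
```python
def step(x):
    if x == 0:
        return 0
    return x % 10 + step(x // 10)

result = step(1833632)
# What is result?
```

Sum of digits of 1833632: 2 + 3 + 6 + 3 + 3 + 8 + 1 = 26

Answer: 26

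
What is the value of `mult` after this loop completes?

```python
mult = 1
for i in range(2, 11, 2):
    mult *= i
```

Product of even numbers 2 to 10
`mult` takes the values: 1 → 2 → 8 → 48 → 384 → 3840

Answer: 3840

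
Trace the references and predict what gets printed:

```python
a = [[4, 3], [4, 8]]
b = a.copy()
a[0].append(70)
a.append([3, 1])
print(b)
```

Key concept: shallow copy with nested lists.
Step by step:
`a = [[4, 3], [4, 8]]` → a = [[4, 3], [4, 8]]
`b = a.copy()` → b = [[4, 3], [4, 8]]
`a[0].append(70)` → a = [[4, 3, 70], [4, 8]]; b = [[4, 3, 70], [4, 8]]
`a.append([3, 1])` → a = [[4, 3, 70], [4, 8], [3, 1]]
`print(b)` → prints [[4, 3, 70], [4, 8]]

Answer: [[4, 3, 70], [4, 8]]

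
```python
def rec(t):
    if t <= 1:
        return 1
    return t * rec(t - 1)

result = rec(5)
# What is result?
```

rec(5) = 5 * 4 * 3 * 2 * 1 = 120

Answer: 120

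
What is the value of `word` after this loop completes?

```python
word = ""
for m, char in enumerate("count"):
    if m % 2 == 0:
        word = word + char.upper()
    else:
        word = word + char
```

Uppercase even positions in 'count'
`word` takes the values: "" → "C" → "Co" → "CoU" → "CoUn" → "CoUnT"

Answer: "CoUnT"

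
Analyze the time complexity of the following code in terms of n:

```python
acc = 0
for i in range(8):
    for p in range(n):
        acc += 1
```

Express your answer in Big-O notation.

Each loop level contributes: 1 × n. Multiplying the contributions gives O(n).

Answer: O(n)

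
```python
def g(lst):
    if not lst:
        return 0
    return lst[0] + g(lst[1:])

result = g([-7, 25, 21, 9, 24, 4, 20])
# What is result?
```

(-7) + 25 + 21 + 9 + 24 + 4 + 20 + 0 = 96

Answer: 96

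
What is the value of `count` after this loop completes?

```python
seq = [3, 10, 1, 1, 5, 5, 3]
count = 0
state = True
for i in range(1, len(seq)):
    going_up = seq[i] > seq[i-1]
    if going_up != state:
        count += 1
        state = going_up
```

Count direction changes in [3, 10, 1, 1, 5, 5, 3]
`count` takes the values: 0 → 1 → 2 → 3

Answer: 3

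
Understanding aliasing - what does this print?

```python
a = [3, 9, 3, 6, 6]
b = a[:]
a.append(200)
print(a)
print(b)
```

Key concept: slice [:] creates copy.
Step by step:
`a = [3, 9, 3, 6, 6]` → a = [3, 9, 3, 6, 6]
`b = a[:]` → b = [3, 9, 3, 6, 6]
`a.append(200)` → a = [3, 9, 3, 6, 6, 200]
`print(a)` → prints [3, 9, 3, 6, 6, 200]
`print(b)` → prints [3, 9, 3, 6, 6]

Answer:
[3, 9, 3, 6, 6, 200]
[3, 9, 3, 6, 6]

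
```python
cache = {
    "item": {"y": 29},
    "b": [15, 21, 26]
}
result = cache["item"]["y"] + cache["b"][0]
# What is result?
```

Trace:
`cache = { ...` → cache = {'item': {'y': 29}, 'b': [15, 21, 26]}
`result = cache["item"]["y"] + cache["b"][0]` → result = 44
So result = 44

Answer: 44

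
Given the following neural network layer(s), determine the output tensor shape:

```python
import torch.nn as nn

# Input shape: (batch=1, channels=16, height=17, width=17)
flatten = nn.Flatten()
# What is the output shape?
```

Input: (1, 16, 17, 17) -> Output: (1, 4624)

Answer: (1, 4624)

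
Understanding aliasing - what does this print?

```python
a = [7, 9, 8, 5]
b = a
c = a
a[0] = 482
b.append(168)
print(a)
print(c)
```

Key concept: multiple aliases.
Step by step:
`a = [7, 9, 8, 5]` → a = [7, 9, 8, 5]
`b = a` → b = [7, 9, 8, 5] (same object as a)
`c = a` → c = [7, 9, 8, 5] (same object as a, b)
`a[0] = 482` → a = [482, 9, 8, 5] (same object as b, c); b = [482, 9, 8, 5] (same object as a, c); c = [482, 9, 8, 5] (same object as a, b)
`b.append(168)` → a = [482, 9, 8, 5, 168] (same object as b, c); b = [482, 9, 8, 5, 168] (same object as a, c); c = [482, 9, 8, 5, 168] (same object as a, b)
`print(a)` → prints [482, 9, 8, 5, 168]
`print(c)` → prints [482, 9, 8, 5, 168]

Answer:
[482, 9, 8, 5, 168]
[482, 9, 8, 5, 168]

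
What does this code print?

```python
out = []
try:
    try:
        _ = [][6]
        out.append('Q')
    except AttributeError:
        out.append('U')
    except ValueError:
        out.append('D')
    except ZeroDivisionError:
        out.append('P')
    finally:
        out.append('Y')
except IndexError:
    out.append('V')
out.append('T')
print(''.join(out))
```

Execution trace: 'Y' (finally) → 'V' (outer except IndexError) → 'T' (after the try/except). Output: YVT

Answer: YVT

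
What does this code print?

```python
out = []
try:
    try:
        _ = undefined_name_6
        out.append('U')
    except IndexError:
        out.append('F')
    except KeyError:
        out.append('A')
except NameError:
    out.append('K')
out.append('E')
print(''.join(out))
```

Execution trace: 'K' (outer except NameError) → 'E' (after the try/except). Output: KE

Answer: KE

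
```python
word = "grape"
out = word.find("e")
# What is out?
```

Trace:
`word = "grape"` → word = 'grape'
`out = word.find("e")` → out = 4
So out = 4

Answer: 4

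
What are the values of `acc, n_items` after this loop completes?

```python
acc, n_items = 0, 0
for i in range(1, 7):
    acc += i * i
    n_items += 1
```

Sum of squares and count
`acc, n_items` takes the values: (0, 0) → (1, 0) → (1, 1) → (5, 1) → (5, 2) → (14, 2) → (14, 3) → (30, 3) → (30, 4) → (55, 4) → (55, 5) → (91, 5) → (91, 6)

Answer: 91, 6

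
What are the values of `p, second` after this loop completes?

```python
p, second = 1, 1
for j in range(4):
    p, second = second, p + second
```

Fibonacci: after 4 iterations
`p, second` takes the values: (1, 1) → (1, 2) → (2, 3) → (3, 5) → (5, 8)

Answer: 5, 8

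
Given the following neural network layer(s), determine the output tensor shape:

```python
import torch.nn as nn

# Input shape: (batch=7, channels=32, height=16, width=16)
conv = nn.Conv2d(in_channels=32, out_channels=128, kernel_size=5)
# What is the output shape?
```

Input: (7, 32, 16, 16) -> Output: (7, 128, 12, 12)

Answer: (7, 128, 12, 12)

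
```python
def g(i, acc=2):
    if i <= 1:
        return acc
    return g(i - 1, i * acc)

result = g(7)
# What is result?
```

Accumulator trace (n, acc): (7, 2) -> (6, 14) -> (5, 84) -> (4, 420) -> (3, 1680) -> (2, 5040) -> (1, 10080) -> return 10080

Answer: 10080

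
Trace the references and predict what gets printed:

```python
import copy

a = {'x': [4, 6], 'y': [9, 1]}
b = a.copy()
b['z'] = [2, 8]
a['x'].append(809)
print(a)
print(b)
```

Key concept: shallow copy of dict with mutable values.
Step by step:
`a = {'x': [4, 6], 'y': [9, 1]}` → a = {'x': [4, 6], 'y': [9, 1]}
`b = a.copy()` → b = {'x': [4, 6], 'y': [9, 1]}
`b['z'] = [2, 8]` → b = {'x': [4, 6], 'y': [9, 1], 'z': [2, 8]}
`a['x'].append(809)` → a = {'x': [4, 6, 809], 'y': [9, 1]}; b = {'x': [4, 6, 809], 'y': [9, 1], 'z': [2, 8]}
`print(a)` → prints {'x': [4, 6, 809], 'y': [9, 1]}
`print(b)` → prints {'x': [4, 6, 809], 'y': [9, 1], 'z': [2, 8]}

Answer:
{'x': [4, 6, 809], 'y': [9, 1]}
{'x': [4, 6, 809], 'y': [9, 1], 'z': [2, 8]}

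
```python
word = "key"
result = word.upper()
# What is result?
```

Trace:
`word = "key"` → word = 'key'
`result = word.upper()` → result = 'KEY'
So result = 'KEY'

Answer: 'KEY'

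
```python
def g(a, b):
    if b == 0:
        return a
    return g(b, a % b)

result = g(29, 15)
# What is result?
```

g(29, 15) -> g(15, 14) -> g(14, 1) -> g(1, 0) -> 1

Answer: 1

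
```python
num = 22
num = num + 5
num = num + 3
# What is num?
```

Trace:
`num = 22` → num = 22
`num = num + 5` → num = 27
`num = num + 3` → num = 30
So num = 30

Answer: 30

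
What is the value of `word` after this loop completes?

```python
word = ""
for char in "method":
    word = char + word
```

Reverse 'method'
`word` takes the values: "" → "m" → "em" → "tem" → "htem" → "ohtem" → "dohtem"

Answer: "dohtem"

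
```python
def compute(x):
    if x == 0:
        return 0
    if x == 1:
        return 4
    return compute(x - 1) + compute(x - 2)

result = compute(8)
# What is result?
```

Build up from base cases: compute(0)=0, compute(1)=4, compute(2)=4, compute(3)=8, compute(4)=12, compute(5)=20, compute(6)=32, ..., compute(8)=84

Answer: 84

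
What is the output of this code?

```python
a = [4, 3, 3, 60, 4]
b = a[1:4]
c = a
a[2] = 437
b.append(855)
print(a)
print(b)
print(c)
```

Key concept: slice vs alias.
Step by step:
`a = [4, 3, 3, 60, 4]` → a = [4, 3, 3, 60, 4]
`b = a[1:4]` → b = [3, 3, 60]
`c = a` → c = [4, 3, 3, 60, 4] (same object as a)
`a[2] = 437` → a = [4, 3, 437, 60, 4] (same object as c); c = [4, 3, 437, 60, 4] (same object as a)
`b.append(855)` → b = [3, 3, 60, 855]
`print(a)` → prints [4, 3, 437, 60, 4]
`print(b)` → prints [3, 3, 60, 855]
`print(c)` → prints [4, 3, 437, 60, 4]

Answer:
[4, 3, 437, 60, 4]
[3, 3, 60, 855]
[4, 3, 437, 60, 4]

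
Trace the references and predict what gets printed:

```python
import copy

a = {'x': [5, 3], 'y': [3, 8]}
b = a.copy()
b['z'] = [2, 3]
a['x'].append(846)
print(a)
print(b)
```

Key concept: shallow copy of dict with mutable values.
Step by step:
`a = {'x': [5, 3], 'y': [3, 8]}` → a = {'x': [5, 3], 'y': [3, 8]}
`b = a.copy()` → b = {'x': [5, 3], 'y': [3, 8]}
`b['z'] = [2, 3]` → b = {'x': [5, 3], 'y': [3, 8], 'z': [2, 3]}
`a['x'].append(846)` → a = {'x': [5, 3, 846], 'y': [3, 8]}; b = {'x': [5, 3, 846], 'y': [3, 8], 'z': [2, 3]}
`print(a)` → prints {'x': [5, 3, 846], 'y': [3, 8]}
`print(b)` → prints {'x': [5, 3, 846], 'y': [3, 8], 'z': [2, 3]}

Answer:
{'x': [5, 3, 846], 'y': [3, 8]}
{'x': [5, 3, 846], 'y': [3, 8], 'z': [2, 3]}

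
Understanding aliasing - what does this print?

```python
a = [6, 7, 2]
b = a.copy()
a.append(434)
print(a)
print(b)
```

Key concept: list.copy() creates independent copy.
Step by step:
`a = [6, 7, 2]` → a = [6, 7, 2]
`b = a.copy()` → b = [6, 7, 2]
`a.append(434)` → a = [6, 7, 2, 434]
`print(a)` → prints [6, 7, 2, 434]
`print(b)` → prints [6, 7, 2]

Answer:
[6, 7, 2, 434]
[6, 7, 2]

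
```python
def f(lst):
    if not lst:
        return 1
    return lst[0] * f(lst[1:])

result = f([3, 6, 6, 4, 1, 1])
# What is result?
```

Product over [3, 6, 6, 4, 1, 1] = 3 * 6 * 6 * 4 * 1 * 1 = 432

Answer: 432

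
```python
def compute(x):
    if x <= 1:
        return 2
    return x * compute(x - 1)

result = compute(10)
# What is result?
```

compute(10) = 10 * 9 * 8 * 7 * 6 * 5 * 4 * 3 * 2 * 2 = 7257600

Answer: 7257600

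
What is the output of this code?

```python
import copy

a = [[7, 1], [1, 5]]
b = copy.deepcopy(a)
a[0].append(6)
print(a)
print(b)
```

Key concept: deep copy is fully independent.
Step by step:
`a = [[7, 1], [1, 5]]` → a = [[7, 1], [1, 5]]
`b = copy.deepcopy(a)` → b = [[7, 1], [1, 5]]
`a[0].append(6)` → a = [[7, 1, 6], [1, 5]]
`print(a)` → prints [[7, 1, 6], [1, 5]]
`print(b)` → prints [[7, 1], [1, 5]]

Answer:
[[7, 1, 6], [1, 5]]
[[7, 1], [1, 5]]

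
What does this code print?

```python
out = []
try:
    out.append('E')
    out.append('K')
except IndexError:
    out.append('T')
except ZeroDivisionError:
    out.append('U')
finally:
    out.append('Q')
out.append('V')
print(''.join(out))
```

Execution trace: 'E' (try body) → 'K' (try body, no exception) → 'Q' (finally) → 'V' (after the try/except). Output: EKQV

Answer: EKQV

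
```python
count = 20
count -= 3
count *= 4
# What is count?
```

Trace:
`count = 20` → count = 20
`count -= 3` → count = 17
`count *= 4` → count = 68
So count = 68

Answer: 68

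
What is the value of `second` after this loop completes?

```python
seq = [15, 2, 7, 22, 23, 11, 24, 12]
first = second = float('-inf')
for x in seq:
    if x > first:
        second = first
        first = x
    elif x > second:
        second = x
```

Second largest (with repeats) in [15, 2, 7, 22, 23, 11, 24, 12]
`second` takes the values: -inf → 2 → 7 → 15 → 22 → 23

Answer: 23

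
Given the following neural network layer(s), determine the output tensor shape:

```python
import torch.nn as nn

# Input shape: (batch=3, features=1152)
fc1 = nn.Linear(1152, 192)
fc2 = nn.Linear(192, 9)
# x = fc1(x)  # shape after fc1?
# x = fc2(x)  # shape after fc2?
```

Input: (3, 1152) -> after fc1: (3, 192) -> Output: (3, 9)

Answer: (3, 9)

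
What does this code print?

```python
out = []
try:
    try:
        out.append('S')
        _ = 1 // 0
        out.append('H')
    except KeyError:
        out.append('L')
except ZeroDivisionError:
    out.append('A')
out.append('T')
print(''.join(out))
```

Execution trace: 'S' (try body) → 'A' (outer except ZeroDivisionError) → 'T' (after the try/except). Output: SAT

Answer: SAT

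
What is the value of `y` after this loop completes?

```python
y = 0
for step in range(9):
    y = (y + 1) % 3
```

Increment mod 3, 9 times = 0
`y` takes the values: 0 → 1 → 2 → 0 → 1 → 2 → 0 → 1 → 2 → 0

Answer: 0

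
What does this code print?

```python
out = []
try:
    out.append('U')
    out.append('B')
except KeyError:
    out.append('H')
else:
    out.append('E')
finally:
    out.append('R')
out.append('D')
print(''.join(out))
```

Execution trace: 'U' (try body) → 'B' (try body, no exception) → 'E' (else) → 'R' (finally) → 'D' (after the try/except). Output: UBERD

Answer: UBERD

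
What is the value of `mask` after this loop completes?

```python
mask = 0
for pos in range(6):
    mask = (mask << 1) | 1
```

Build 6 consecutive 1-bits: 0b111111
`mask` takes the values: 0 → 1 → 3 → 7 → 15 → 31 → 63

Answer: 63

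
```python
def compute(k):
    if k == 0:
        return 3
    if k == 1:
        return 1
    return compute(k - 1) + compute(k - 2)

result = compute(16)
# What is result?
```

Build up from base cases: compute(0)=3, compute(1)=1, compute(2)=4, compute(3)=5, compute(4)=9, compute(5)=14, compute(6)=23, ..., compute(16)=2817

Answer: 2817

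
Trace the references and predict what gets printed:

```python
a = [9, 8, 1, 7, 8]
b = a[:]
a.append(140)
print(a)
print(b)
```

Key concept: slice [:] creates copy.
Step by step:
`a = [9, 8, 1, 7, 8]` → a = [9, 8, 1, 7, 8]
`b = a[:]` → b = [9, 8, 1, 7, 8]
`a.append(140)` → a = [9, 8, 1, 7, 8, 140]
`print(a)` → prints [9, 8, 1, 7, 8, 140]
`print(b)` → prints [9, 8, 1, 7, 8]

Answer:
[9, 8, 1, 7, 8, 140]
[9, 8, 1, 7, 8]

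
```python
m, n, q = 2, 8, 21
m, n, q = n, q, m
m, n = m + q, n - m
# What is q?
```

Trace:
`m, n, q = 2, 8, 21` → m = 2; n = 8; q = 21
`m, n, q = n, q, m` → m = 8; n = 21; q = 2
`m, n = m + q, n - m` → m = 10; n = 13
So q = 2

Answer: 2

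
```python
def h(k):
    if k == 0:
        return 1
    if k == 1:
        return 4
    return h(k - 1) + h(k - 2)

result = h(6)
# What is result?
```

Build up from base cases: h(0)=1, h(1)=4, h(2)=5, h(3)=9, h(4)=14, h(5)=23, h(6)=37

Answer: 37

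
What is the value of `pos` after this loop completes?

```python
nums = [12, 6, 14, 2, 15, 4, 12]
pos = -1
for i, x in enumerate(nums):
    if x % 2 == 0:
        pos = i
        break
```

First even number index in [12, 6, 14, 2, 15, 4, 12]
`pos` takes the values: -1 → 0

Answer: 0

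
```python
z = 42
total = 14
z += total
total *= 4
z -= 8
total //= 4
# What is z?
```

Trace:
`z = 42` → z = 42
`total = 14` → total = 14
`z += total` → z = 56
`total *= 4` → total = 56
`z -= 8` → z = 48
`total //= 4` → total = 14
So z = 48

Answer: 48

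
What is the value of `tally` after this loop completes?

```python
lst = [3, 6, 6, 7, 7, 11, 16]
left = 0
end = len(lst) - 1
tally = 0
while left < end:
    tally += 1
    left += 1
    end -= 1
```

Iterations until pointers meet (list length 7)
`tally` takes the values: 0 → 1 → 2 → 3

Answer: 3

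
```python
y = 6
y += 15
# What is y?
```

Trace:
`y = 6` → y = 6
`y += 15` → y = 21
So y = 21

Answer: 21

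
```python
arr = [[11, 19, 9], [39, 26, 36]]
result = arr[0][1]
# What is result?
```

Trace:
`arr = [[11, 19, 9], [39, 26, 36]]` → arr = [[11, 19, 9], [39, 26, 36]]
`result = arr[0][1]` → result = 19
So result = 19

Answer: 19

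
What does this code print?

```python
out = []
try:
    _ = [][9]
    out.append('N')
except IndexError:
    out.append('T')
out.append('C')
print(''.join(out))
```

Execution trace: 'T' (except IndexError) → 'C' (after the try/except). Output: TC

Answer: TC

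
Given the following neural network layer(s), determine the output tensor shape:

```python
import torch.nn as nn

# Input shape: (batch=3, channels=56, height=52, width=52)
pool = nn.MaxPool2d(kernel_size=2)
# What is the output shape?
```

Input: (3, 56, 52, 52) -> Output: (3, 56, 26, 26)

Answer: (3, 56, 26, 26)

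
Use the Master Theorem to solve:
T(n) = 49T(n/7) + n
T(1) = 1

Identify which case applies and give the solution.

a=49, b=7, f(n)=n. log_7(49) = 2. Since c=1 < 2, Case 1 applies: T(n) = Θ(n^log_b(a)) = O(n^2).

Answer: O(n^2) - Case 1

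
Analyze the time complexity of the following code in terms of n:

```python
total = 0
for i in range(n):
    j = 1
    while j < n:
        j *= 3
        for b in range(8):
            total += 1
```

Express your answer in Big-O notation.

Each loop level contributes: n × log n × 1. Multiplying the contributions gives O(n log n).

Answer: O(n log n)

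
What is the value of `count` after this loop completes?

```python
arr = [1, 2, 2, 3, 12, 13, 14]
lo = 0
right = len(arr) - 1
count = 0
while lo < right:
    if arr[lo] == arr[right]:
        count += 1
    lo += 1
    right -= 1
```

Count matching pairs from ends
`count` takes the values: 0

Answer: 0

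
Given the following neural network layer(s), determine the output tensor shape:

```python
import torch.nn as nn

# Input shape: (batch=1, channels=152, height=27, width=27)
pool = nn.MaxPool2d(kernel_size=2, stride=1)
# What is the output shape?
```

Input: (1, 152, 27, 27) -> Output: (1, 152, 26, 26)

Answer: (1, 152, 26, 26)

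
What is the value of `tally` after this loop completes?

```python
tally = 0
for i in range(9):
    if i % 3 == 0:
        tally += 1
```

Count numbers divisible by 3 in range(9)
`tally` takes the values: 0 → 1 → 2 → 3

Answer: 3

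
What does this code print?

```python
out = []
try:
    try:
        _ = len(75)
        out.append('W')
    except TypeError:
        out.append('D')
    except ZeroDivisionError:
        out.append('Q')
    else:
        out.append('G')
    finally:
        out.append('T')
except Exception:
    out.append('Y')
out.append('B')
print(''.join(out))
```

Execution trace: 'D' (inner except TypeError) → 'T' (inner finally) → 'B' (after the try/except). Output: DTB

Answer: DTB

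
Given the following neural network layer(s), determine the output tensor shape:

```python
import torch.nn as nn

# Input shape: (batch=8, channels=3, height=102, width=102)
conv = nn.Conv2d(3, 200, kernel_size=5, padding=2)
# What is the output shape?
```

Input: (8, 3, 102, 102) -> Output: (8, 200, 102, 102)

Answer: (8, 200, 102, 102)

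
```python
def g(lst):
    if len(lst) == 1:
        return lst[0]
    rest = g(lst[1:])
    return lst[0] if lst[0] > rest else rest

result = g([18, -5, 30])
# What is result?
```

Recursive max over [18, -5, 30] = 30

Answer: 30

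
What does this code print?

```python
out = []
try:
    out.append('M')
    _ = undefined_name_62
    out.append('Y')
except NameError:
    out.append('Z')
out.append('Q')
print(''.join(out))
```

Execution trace: 'M' (try body) → 'Z' (except NameError) → 'Q' (after the try/except). Output: MZQ

Answer: MZQ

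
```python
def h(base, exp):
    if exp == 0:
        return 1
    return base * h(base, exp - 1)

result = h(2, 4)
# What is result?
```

h(2, 4) = 2 * 2 * 2 * 2 = 16

Answer: 16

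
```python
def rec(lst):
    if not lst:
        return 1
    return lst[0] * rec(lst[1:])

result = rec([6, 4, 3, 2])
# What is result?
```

Product over [6, 4, 3, 2] = 6 * 4 * 3 * 2 = 144

Answer: 144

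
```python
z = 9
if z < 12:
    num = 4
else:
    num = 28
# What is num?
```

Trace:
`z = 9` → z = 9
`if z < 12: ...` → z < 12 is True → num = 4
So num = 4

Answer: 4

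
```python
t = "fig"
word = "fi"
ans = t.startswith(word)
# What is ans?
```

Trace:
`t = "fig"` → t = 'fig'
`word = "fi"` → word = 'fi'
`ans = t.startswith(word)` → ans = True
So ans = True

Answer: True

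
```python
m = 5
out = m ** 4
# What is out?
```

Trace:
`m = 5` → m = 5
`out = m ** 4` → out = 625
So out = 625

Answer: 625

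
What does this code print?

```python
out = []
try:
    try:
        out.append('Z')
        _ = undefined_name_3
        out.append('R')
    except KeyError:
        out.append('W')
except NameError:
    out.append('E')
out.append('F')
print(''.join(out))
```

Execution trace: 'Z' (try body) → 'E' (outer except NameError) → 'F' (after the try/except). Output: ZEF

Answer: ZEF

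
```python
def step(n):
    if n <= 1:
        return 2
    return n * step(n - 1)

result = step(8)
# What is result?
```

step(8) = 8 * 7 * 6 * 5 * 4 * 3 * 2 * 2 = 80640

Answer: 80640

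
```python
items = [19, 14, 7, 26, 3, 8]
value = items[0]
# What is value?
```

Trace:
`items = [19, 14, 7, 26, 3, 8]` → items = [19, 14, 7, 26, 3, 8]
`value = items[0]` → value = 19
So value = 19

Answer: 19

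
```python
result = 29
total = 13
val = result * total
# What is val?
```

Trace:
`result = 29` → result = 29
`total = 13` → total = 13
`val = result * total` → val = 377
So val = 377

Answer: 377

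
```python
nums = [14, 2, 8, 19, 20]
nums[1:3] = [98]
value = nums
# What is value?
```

Trace:
`nums = [14, 2, 8, 19, 20]` → nums = [14, 2, 8, 19, 20]
`nums[1:3] = [98]` → nums = [14, 98, 19, 20]
`value = nums` → value = [14, 98, 19, 20]
So value = [14, 98, 19, 20]

Answer: [14, 98, 19, 20]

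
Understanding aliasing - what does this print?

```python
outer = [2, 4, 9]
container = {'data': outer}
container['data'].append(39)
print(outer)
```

Key concept: dict holds reference to list.
Step by step:
`outer = [2, 4, 9]` → outer = [2, 4, 9]
`container = {'data': outer}` → container = {'data': [2, 4, 9]}
`container['data'].append(39)` → outer = [2, 4, 9, 39]; container = {'data': [2, 4, 9, 39]}
`print(outer)` → prints [2, 4, 9, 39]

Answer: [2, 4, 9, 39]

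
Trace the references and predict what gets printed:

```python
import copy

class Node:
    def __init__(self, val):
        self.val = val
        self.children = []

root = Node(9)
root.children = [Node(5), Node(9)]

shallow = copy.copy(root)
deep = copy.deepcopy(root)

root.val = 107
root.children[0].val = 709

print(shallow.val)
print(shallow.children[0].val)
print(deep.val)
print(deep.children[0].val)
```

Key concept: deep copy with custom objects.
Step by step:
`root = Node(9)` → root = Node(val=9, children=[])
`root.children = [Node(5), Node(9)]` → root = Node(val=9, children=[Node(val=5, children=[]), Node(val=9, children=[])])
`shallow = copy.copy(root)` → shallow = Node(val=9, children=[Node(val=5, children=[]), Node(val=9, children=[])])
`deep = copy.deepcopy(root)` → deep = Node(val=9, children=[Node(val=5, children=[]), Node(val=9, children=[])])
`root.val = 107` → root = Node(val=107, children=[Node(val=5, children=[]), Node(val=9, children=[])])
`root.children[0].val = 709` → root = Node(val=107, children=[Node(val=709, children=[]), Node(val=9, children=[])]); shallow = Node(val=9, children=[Node(val=709, children=[]), Node(val=9, children=[])])
`print(shallow.val)` → prints 9
`print(shallow.children[0].val)` → prints 709
`print(deep.val)` → prints 9
`print(deep.children[0].val)` → prints 5

Answer:
9
709
9
5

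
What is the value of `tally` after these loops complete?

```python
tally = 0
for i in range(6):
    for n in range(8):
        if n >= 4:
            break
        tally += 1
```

Inner breaks at 4, outer runs 6 times
`tally` takes the values: 0 → 1 → 2 → 3 → 4 → 5 → 6 → 7 → 8 → 9 → 10 → 11 → 12 → 13 → 14 → 15 → 16 → 17 → 18 → 19 → 20 → 21 → 22 → 23 → 24

Answer: 24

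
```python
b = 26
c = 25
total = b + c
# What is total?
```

Trace:
`b = 26` → b = 26
`c = 25` → c = 25
`total = b + c` → total = 51
So total = 51

Answer: 51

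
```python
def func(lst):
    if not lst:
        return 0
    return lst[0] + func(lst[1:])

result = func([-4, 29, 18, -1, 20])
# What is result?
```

(-4) + 29 + 18 + (-1) + 20 + 0 = 62

Answer: 62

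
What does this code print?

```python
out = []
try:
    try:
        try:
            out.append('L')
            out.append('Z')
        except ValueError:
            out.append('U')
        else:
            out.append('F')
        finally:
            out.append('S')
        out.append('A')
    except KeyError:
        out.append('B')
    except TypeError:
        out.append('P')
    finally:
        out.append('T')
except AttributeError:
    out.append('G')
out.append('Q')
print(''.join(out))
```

Execution trace: 'L' (inner try body) → 'Z' (inner try body, no exception) → 'F' (inner else) → 'S' (inner finally) → 'A' (try body, no exception) → 'T' (finally) → 'Q' (after the try/except). Output: LZFSATQ

Answer: LZFSATQ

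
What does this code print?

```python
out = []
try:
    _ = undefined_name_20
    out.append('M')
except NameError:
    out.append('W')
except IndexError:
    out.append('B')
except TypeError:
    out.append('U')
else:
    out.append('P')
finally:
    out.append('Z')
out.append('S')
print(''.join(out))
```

Execution trace: 'W' (except NameError) → 'Z' (finally) → 'S' (after the try/except). Output: WZS

Answer: WZS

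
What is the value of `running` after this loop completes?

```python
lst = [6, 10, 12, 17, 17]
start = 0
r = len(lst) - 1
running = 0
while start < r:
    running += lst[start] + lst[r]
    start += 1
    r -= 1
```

Sum of pairs from ends
`running` takes the values: 0 → 23 → 50

Answer: 50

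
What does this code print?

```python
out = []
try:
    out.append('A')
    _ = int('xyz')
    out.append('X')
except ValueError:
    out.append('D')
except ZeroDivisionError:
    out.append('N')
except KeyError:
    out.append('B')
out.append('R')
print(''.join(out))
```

Execution trace: 'A' (try body) → 'D' (except ValueError) → 'R' (after the try/except). Output: ADR

Answer: ADR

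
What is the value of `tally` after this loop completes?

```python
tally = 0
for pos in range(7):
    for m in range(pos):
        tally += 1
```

Triangle number: 0+1+2+...+6
`tally` takes the values: 0 → 1 → 2 → 3 → 4 → 5 → 6 → 7 → 8 → 9 → 10 → 11 → 12 → 13 → 14 → 15 → 16 → 17 → 18 → 19 → 20 → 21

Answer: 21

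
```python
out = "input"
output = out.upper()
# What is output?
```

Trace:
`out = "input"` → out = 'input'
`output = out.upper()` → output = 'INPUT'
So output = 'INPUT'

Answer: 'INPUT'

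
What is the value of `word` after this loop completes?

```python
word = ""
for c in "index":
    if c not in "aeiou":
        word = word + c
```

Remove vowels from 'index'
`word` takes the values: "" → "n" → "nd" → "ndx"

Answer: "ndx"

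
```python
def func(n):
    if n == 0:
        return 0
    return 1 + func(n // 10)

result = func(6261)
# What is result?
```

Count of digits of 6261: 4

Answer: 4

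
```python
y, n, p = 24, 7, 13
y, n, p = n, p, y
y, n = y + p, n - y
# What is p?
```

Trace:
`y, n, p = 24, 7, 13` → y = 24; n = 7; p = 13
`y, n, p = n, p, y` → y = 7; n = 13; p = 24
`y, n = y + p, n - y` → y = 31; n = 6
So p = 24

Answer: 24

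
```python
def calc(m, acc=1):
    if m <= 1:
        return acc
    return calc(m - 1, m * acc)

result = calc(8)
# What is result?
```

Accumulator trace (n, acc): (8, 1) -> (7, 8) -> (6, 56) -> (5, 336) -> (4, 1680) -> (3, 6720) -> (2, 20160) -> (1, 40320) -> return 40320

Answer: 40320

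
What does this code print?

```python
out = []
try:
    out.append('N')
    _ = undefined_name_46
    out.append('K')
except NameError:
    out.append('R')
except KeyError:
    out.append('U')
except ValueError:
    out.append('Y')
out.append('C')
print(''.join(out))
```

Execution trace: 'N' (try body) → 'R' (except NameError) → 'C' (after the try/except). Output: NRC

Answer: NRC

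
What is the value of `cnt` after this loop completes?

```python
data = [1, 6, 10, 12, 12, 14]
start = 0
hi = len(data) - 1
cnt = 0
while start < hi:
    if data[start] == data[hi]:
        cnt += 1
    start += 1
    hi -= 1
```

Count matching pairs from ends
`cnt` takes the values: 0

Answer: 0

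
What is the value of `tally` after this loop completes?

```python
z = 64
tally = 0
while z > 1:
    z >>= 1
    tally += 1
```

Count right shifts until 1
`tally` takes the values: 0 → 1 → 2 → 3 → 4 → 5 → 6

Answer: 6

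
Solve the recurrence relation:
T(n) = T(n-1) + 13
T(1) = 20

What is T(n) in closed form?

Unrolling: T(n) = T(1) + 13·(n-1) = 20 + 13(n-1) = 13n + 7.

Answer: T(n) = 13n + 7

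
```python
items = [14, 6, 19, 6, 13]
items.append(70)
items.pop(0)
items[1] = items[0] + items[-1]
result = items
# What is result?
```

Trace:
`items = [14, 6, 19, 6, 13]` → items = [14, 6, 19, 6, 13]
`items.append(70)` → items = [14, 6, 19, 6, 13, 70]
`items.pop(0)` → items = [6, 19, 6, 13, 70]
`items[1] = items[0] + items[-1]` → items = [6, 76, 6, 13, 70]
`result = items` → result = [6, 76, 6, 13, 70]
So result = [6, 76, 6, 13, 70]

Answer: [6, 76, 6, 13, 70]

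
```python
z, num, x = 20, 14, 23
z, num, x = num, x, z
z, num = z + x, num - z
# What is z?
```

Trace:
`z, num, x = 20, 14, 23` → z = 20; num = 14; x = 23
`z, num, x = num, x, z` → z = 14; num = 23; x = 20
`z, num = z + x, num - z` → z = 34; num = 9
So z = 34

Answer: 34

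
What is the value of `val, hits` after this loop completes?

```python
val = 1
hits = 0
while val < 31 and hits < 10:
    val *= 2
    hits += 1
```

Double until >= 31 or 10 iterations
`val, hits` takes the values: (1, 0) → (2, 0) → (2, 1) → (4, 1) → (4, 2) → (8, 2) → (8, 3) → (16, 3) → (16, 4) → (32, 4) → (32, 5)

Answer: 32, 5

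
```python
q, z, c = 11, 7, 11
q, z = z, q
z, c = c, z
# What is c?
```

Trace:
`q, z, c = 11, 7, 11` → q = 11; z = 7; c = 11
`q, z = z, q` → q = 7; z = 11
`z, c = c, z` → z = 11; c = 11
So c = 11

Answer: 11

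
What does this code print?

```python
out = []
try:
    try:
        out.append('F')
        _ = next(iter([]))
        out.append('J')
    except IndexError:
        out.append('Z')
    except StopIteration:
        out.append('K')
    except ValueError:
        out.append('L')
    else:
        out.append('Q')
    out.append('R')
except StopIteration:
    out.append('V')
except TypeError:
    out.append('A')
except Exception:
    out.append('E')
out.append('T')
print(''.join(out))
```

Execution trace: 'F' (inner try body) → 'K' (inner except StopIteration) → 'R' (try body, no exception) → 'T' (after the try/except). Output: FKRT

Answer: FKRT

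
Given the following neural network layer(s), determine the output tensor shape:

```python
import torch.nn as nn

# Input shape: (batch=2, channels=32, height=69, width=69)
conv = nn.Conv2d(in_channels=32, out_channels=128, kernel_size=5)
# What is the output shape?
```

Input: (2, 32, 69, 69) -> Output: (2, 128, 65, 65)

Answer: (2, 128, 65, 65)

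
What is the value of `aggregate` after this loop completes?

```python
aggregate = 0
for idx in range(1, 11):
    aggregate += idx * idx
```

Sum of squares 1² to 10² = 385
`aggregate` takes the values: 0 → 1 → 5 → 14 → 30 → 55 → 91 → 140 → 204 → 285 → 385

Answer: 385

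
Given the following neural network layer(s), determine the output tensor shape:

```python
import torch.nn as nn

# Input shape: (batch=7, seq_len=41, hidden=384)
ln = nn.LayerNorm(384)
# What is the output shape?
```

Input: (7, 41, 384) -> Output: (7, 41, 384)

Answer: (7, 41, 384)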